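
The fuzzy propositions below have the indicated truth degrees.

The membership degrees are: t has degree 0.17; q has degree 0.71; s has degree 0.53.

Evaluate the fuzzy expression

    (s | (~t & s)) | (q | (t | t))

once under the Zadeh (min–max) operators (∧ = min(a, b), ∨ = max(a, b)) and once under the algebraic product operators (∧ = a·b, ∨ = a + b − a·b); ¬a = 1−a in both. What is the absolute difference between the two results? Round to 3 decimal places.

0.237

Under Zadeh (min–max):
  ~t = 1 − 0.17 = 0.83
  ~t & s = min(a, b) on (0.83, 0.53) = 0.53
  s | (~t & s) = max(a, b) on (0.53, 0.53) = 0.53
  t | t = max(a, b) on (0.17, 0.17) = 0.17
  q | (t | t) = max(a, b) on (0.71, 0.17) = 0.71
  (s | (~t & s)) | (q | (t | t)) = max(a, b) on (0.53, 0.71) = 0.71
  → value = 0.7100
Under algebraic product:
  ~t = 1 − 0.1700 = 0.8300
  ~t & s = a·b on (0.8300, 0.5300) = 0.4399
  s | (~t & s) = a + b − a·b on (0.5300, 0.4399) = 0.7368
  t | t = a + b − a·b on (0.1700, 0.1700) = 0.3111
  q | (t | t) = a + b − a·b on (0.7100, 0.3111) = 0.8002
  (s | (~t & s)) | (q | (t | t)) = a + b − a·b on (0.7368, 0.8002) = 0.9474
  → value = 0.9474
|0.7100 − 0.9474| = 0.237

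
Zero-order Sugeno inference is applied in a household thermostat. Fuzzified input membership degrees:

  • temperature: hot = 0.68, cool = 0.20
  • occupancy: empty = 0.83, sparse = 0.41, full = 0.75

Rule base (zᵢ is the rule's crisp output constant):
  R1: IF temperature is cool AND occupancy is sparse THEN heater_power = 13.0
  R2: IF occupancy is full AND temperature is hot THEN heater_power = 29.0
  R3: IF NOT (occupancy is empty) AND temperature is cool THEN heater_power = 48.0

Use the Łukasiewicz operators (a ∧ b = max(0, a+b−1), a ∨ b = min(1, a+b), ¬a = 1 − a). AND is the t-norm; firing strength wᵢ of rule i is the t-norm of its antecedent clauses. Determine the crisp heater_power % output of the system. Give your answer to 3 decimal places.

29.000

R1 (z=13.0): cool=0.20, sparse=0.41; AND[max(0, a+b−1)] → w = 0.00
R2 (z=29.0): full=0.75, hot=0.68; AND[max(0, a+b−1)] → w = 0.43
R3 (z=48.0): ¬empty=1−0.83=0.17, cool=0.20; AND[max(0, a+b−1)] → w = 0.00
Weighted average = (0.00·13.0 + 0.43·29.0 + 0.00·48.0) / (0.00 + 0.43 + 0.00)
  = 12.4700 / 0.4300 = 29.000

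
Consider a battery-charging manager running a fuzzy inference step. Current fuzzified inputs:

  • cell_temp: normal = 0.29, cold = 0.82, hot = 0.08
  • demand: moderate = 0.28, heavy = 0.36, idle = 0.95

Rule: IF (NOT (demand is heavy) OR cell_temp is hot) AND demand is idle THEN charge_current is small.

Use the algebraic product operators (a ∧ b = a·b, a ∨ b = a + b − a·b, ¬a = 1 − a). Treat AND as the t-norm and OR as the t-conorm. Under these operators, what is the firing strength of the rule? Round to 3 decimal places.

0.635

firing strength: (¬heavy=1−0.36=0.64 OR hot=0.08) = 0.6688; AND[a·b] with idle=0.95 → w = 0.6354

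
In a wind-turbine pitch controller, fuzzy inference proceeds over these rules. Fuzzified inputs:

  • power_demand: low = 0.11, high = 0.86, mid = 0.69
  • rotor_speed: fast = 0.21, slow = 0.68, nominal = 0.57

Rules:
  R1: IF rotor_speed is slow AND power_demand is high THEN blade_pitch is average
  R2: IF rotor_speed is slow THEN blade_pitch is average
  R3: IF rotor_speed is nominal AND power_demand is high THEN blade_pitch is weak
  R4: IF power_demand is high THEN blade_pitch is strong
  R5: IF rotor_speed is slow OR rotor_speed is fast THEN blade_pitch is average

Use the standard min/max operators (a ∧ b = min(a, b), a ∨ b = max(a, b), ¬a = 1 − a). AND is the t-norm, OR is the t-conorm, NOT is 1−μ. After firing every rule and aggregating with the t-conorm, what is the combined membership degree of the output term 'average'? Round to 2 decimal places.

R1: slow=0.68, high=0.86; AND[min(a, b)] → w = 0.68
R2: slow=0.68 → w = 0.68
R3: nominal=0.57, high=0.86; AND[min(a, b)] → w = 0.57
R4: high=0.86 → w = 0.86
R5: slow=0.68, fast=0.21; OR[max(a, b)] → w = 0.68
Rules with consequent 'average': {R1, R2, R5} → strengths 0.68, 0.68, 0.68
Aggregate via t-conorm [max(a, b)]: 0.68

0.68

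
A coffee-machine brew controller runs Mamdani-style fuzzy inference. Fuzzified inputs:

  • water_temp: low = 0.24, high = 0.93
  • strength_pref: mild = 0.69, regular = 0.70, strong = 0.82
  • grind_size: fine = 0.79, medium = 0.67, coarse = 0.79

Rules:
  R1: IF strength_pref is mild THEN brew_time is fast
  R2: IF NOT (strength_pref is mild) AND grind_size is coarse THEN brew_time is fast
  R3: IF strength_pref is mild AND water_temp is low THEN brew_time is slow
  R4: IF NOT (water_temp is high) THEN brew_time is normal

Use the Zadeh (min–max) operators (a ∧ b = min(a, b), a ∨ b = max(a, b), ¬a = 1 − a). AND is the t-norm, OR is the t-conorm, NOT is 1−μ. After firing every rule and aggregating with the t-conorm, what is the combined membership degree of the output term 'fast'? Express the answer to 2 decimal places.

R1: mild=0.69 → w = 0.69
R2: ¬mild=1−0.69=0.31, coarse=0.79; AND[min(a, b)] → w = 0.31
R3: mild=0.69, low=0.24; AND[min(a, b)] → w = 0.24
R4: ¬high=1−0.93=0.07 → w = 0.07
Rules with consequent 'fast': {R1, R2} → strengths 0.69, 0.31
Aggregate via t-conorm [max(a, b)]: 0.69

0.69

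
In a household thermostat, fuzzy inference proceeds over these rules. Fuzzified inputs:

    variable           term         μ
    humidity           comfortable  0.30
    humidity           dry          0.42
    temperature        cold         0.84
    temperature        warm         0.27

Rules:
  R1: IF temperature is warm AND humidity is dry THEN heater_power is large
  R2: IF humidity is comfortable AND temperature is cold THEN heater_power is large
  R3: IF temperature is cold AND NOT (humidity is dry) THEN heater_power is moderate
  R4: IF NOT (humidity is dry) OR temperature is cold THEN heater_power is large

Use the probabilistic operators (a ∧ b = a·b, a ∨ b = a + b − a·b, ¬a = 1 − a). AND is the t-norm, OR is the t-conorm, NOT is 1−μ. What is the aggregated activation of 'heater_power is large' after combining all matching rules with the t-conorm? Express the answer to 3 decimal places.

0.955

R1: warm=0.27, dry=0.42; AND[a·b] → w = 0.1134
R2: comfortable=0.30, cold=0.84; AND[a·b] → w = 0.2520
R3: cold=0.84, ¬dry=1−0.42=0.58; AND[a·b] → w = 0.4872
R4: ¬dry=1−0.42=0.58, cold=0.84; OR[a + b − a·b] → w = 0.9328
Rules with consequent 'large': {R1, R2, R4} → strengths 0.1134, 0.2520, 0.9328
Aggregate via t-conorm [a + b − a·b]: 0.9554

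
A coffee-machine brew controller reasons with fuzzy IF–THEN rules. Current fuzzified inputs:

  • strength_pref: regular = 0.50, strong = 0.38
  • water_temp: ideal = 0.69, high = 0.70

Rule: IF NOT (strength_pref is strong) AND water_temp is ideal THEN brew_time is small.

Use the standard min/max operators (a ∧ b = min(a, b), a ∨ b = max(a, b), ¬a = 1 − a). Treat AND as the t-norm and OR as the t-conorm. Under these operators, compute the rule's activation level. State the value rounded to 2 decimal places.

0.62

firing strength: ¬strong=1−0.38=0.62, ideal=0.69; AND[min(a, b)] → w = 0.62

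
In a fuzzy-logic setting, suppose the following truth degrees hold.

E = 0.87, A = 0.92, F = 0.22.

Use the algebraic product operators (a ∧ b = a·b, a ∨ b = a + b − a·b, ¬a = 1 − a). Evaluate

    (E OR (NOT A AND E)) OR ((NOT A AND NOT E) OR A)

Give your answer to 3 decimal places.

NOT A = 1 − 0.9200 = 0.0800
NOT A AND E = a·b on (0.0800, 0.8700) = 0.0696
E OR (NOT A AND E) = a + b − a·b on (0.8700, 0.0696) = 0.8790
NOT A = 1 − 0.9200 = 0.0800
NOT E = 1 − 0.8700 = 0.1300
NOT A AND NOT E = a·b on (0.0800, 0.1300) = 0.0104
(NOT A AND NOT E) OR A = a + b − a·b on (0.0104, 0.9200) = 0.9208
(E OR (NOT A AND E)) OR ((NOT A AND NOT E) OR A) = a + b − a·b on (0.8790, 0.9208) = 0.9904

0.990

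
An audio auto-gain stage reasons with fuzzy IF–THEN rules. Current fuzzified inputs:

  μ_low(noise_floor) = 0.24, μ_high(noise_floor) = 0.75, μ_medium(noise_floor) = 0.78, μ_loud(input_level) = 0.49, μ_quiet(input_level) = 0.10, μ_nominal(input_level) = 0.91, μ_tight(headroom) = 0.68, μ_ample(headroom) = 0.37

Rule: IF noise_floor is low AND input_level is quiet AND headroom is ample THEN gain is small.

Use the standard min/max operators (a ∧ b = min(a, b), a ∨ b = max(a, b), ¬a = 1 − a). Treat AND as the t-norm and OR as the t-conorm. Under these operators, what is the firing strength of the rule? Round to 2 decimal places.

firing strength: low=0.24, quiet=0.10, ample=0.37; AND[min(a, b)] → w = 0.10

0.10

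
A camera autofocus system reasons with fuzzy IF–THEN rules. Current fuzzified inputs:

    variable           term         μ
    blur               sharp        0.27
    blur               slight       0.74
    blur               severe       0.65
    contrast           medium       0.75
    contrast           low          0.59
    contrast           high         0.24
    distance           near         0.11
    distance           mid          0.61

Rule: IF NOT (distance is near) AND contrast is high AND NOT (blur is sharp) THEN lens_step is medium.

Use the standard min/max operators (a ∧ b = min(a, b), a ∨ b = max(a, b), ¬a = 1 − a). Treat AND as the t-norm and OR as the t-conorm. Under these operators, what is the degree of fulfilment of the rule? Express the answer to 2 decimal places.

firing strength: ¬near=1−0.11=0.89, high=0.24, ¬sharp=1−0.27=0.73; AND[min(a, b)] → w = 0.24

0.24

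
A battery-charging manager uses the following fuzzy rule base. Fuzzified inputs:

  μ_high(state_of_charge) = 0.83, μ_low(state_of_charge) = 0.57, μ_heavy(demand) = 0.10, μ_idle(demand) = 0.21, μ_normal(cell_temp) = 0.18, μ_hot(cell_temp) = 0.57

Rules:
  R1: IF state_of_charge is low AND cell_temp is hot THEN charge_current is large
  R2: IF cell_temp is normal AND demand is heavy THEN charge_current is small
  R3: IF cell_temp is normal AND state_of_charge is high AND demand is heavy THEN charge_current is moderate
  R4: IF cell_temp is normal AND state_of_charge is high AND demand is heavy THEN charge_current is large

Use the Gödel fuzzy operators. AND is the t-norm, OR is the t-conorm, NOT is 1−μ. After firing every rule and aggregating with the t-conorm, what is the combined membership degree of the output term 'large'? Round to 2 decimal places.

0.57

R1: low=0.57, hot=0.57; AND[min(a, b)] → w = 0.57
R2: normal=0.18, heavy=0.10; AND[min(a, b)] → w = 0.10
R3: normal=0.18, high=0.83, heavy=0.10; AND[min(a, b)] → w = 0.10
R4: normal=0.18, high=0.83, heavy=0.10; AND[min(a, b)] → w = 0.10
Rules with consequent 'large': {R1, R4} → strengths 0.57, 0.10
Aggregate via t-conorm [max(a, b)]: 0.57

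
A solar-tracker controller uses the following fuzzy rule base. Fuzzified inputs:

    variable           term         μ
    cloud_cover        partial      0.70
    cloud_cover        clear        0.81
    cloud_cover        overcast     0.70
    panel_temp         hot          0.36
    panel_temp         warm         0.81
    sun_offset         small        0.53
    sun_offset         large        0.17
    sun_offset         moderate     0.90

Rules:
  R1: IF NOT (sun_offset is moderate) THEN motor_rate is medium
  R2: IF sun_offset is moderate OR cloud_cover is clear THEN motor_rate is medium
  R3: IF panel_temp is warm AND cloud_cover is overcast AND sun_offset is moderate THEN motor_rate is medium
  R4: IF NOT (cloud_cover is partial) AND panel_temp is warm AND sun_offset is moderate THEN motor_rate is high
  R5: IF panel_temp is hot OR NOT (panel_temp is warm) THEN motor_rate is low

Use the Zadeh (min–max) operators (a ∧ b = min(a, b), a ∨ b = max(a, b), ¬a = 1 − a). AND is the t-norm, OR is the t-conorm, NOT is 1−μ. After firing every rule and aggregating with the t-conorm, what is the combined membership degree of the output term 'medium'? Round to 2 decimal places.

0.90

R1: ¬moderate=1−0.90=0.10 → w = 0.10
R2: moderate=0.90, clear=0.81; OR[max(a, b)] → w = 0.90
R3: warm=0.81, overcast=0.70, moderate=0.90; AND[min(a, b)] → w = 0.70
R4: ¬partial=1−0.70=0.30, warm=0.81, moderate=0.90; AND[min(a, b)] → w = 0.30
R5: hot=0.36, ¬warm=1−0.81=0.19; OR[max(a, b)] → w = 0.36
Rules with consequent 'medium': {R1, R2, R3} → strengths 0.10, 0.90, 0.70
Aggregate via t-conorm [max(a, b)]: 0.90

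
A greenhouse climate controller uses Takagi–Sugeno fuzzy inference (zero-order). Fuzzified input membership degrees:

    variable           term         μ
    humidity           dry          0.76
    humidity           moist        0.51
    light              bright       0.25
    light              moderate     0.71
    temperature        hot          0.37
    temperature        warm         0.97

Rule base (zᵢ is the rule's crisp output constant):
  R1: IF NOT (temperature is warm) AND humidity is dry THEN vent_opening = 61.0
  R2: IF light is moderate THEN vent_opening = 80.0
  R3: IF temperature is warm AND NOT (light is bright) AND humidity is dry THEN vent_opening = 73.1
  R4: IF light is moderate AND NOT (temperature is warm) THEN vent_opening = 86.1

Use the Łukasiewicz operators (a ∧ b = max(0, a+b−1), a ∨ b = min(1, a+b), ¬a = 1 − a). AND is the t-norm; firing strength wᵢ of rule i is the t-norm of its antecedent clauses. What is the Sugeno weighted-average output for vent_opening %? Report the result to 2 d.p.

77.22

R1 (z=61.0): ¬warm=1−0.97=0.03, dry=0.76; AND[max(0, a+b−1)] → w = 0.00
R2 (z=80.0): moderate=0.71 → w = 0.71
R3 (z=73.1): warm=0.97, ¬bright=1−0.25=0.75, dry=0.76; AND[max(0, a+b−1)] → w = 0.48
R4 (z=86.1): moderate=0.71, ¬warm=1−0.97=0.03; AND[max(0, a+b−1)] → w = 0.00
Weighted average = (0.00·61.0 + 0.71·80.0 + 0.48·73.1 + 0.00·86.1) / (0.00 + 0.71 + 0.48 + 0.00)
  = 91.8880 / 1.1900 = 77.22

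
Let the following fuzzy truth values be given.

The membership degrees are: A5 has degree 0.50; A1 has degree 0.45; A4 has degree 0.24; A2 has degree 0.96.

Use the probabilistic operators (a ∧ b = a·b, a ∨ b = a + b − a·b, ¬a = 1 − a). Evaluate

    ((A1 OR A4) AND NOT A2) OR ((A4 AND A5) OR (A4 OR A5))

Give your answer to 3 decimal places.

0.673

A1 OR A4 = a + b − a·b on (0.4500, 0.2400) = 0.5820
NOT A2 = 1 − 0.9600 = 0.0400
(A1 OR A4) AND NOT A2 = a·b on (0.5820, 0.0400) = 0.0233
A4 AND A5 = a·b on (0.2400, 0.5000) = 0.1200
A4 OR A5 = a + b − a·b on (0.2400, 0.5000) = 0.6200
(A4 AND A5) OR (A4 OR A5) = a + b − a·b on (0.1200, 0.6200) = 0.6656
((A1 OR A4) AND NOT A2) OR ((A4 AND A5) OR (A4 OR A5)) = a + b − a·b on (0.0233, 0.6656) = 0.6734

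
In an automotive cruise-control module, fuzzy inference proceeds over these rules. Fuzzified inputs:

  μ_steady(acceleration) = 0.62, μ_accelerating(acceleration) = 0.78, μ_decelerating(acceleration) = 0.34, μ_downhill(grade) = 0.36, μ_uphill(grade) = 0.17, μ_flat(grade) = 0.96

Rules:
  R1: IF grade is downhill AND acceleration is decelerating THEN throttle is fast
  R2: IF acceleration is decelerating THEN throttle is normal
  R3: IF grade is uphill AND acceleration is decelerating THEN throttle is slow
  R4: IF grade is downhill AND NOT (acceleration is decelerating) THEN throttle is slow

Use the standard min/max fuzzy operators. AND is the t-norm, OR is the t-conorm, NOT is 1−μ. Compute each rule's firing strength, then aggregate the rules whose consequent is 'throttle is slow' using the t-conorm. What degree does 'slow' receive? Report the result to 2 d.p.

0.36

R1: downhill=0.36, decelerating=0.34; AND[min(a, b)] → w = 0.34
R2: decelerating=0.34 → w = 0.34
R3: uphill=0.17, decelerating=0.34; AND[min(a, b)] → w = 0.17
R4: downhill=0.36, ¬decelerating=1−0.34=0.66; AND[min(a, b)] → w = 0.36
Rules with consequent 'slow': {R3, R4} → strengths 0.17, 0.36
Aggregate via t-conorm [max(a, b)]: 0.36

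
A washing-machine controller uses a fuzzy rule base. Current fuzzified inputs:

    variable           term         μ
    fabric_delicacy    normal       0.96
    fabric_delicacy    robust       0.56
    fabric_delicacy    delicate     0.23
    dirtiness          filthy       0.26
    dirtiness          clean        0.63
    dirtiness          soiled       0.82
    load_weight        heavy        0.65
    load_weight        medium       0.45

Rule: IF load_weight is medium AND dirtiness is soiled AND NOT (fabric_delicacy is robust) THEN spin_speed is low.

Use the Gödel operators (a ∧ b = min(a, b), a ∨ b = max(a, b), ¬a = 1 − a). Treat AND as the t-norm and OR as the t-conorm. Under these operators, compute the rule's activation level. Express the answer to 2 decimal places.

0.44

firing strength: medium=0.45, soiled=0.82, ¬robust=1−0.56=0.44; AND[min(a, b)] → w = 0.44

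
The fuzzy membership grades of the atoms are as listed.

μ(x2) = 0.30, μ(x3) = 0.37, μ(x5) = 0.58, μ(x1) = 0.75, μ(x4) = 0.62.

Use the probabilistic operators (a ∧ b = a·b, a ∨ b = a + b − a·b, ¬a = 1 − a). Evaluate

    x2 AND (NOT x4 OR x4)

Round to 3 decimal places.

0.229

NOT x4 = 1 − 0.6200 = 0.3800
NOT x4 OR x4 = a + b − a·b on (0.3800, 0.6200) = 0.7644
x2 AND (NOT x4 OR x4) = a·b on (0.3000, 0.7644) = 0.2293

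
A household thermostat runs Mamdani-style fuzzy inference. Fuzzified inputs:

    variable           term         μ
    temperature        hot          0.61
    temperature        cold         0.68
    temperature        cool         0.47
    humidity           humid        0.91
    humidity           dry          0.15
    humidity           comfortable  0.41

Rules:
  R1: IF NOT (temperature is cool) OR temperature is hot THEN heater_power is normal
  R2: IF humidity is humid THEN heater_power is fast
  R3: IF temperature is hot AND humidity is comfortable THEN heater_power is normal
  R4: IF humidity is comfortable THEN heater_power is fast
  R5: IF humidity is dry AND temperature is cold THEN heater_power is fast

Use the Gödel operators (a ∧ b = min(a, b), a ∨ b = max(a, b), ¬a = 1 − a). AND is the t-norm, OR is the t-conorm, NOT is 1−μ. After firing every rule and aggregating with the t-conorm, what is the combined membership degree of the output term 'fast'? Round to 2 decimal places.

0.91

R1: ¬cool=1−0.47=0.53, hot=0.61; OR[max(a, b)] → w = 0.61
R2: humid=0.91 → w = 0.91
R3: hot=0.61, comfortable=0.41; AND[min(a, b)] → w = 0.41
R4: comfortable=0.41 → w = 0.41
R5: dry=0.15, cold=0.68; AND[min(a, b)] → w = 0.15
Rules with consequent 'fast': {R2, R4, R5} → strengths 0.91, 0.41, 0.15
Aggregate via t-conorm [max(a, b)]: 0.91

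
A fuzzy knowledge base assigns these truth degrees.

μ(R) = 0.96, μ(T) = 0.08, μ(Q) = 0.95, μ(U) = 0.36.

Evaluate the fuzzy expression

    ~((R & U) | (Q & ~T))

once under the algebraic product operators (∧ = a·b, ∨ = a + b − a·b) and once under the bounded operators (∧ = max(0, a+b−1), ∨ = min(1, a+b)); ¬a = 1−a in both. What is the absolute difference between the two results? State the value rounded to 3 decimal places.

Under algebraic product:
  R & U = a·b on (0.9600, 0.3600) = 0.3456
  ~T = 1 − 0.0800 = 0.9200
  Q & ~T = a·b on (0.9500, 0.9200) = 0.8740
  (R & U) | (Q & ~T) = a + b − a·b on (0.3456, 0.8740) = 0.9175
  ~((R & U) | (Q & ~T)) = 1 − 0.9175 = 0.0825
  → value = 0.0825
Under bounded:
  R & U = max(0, a+b−1) on (0.96, 0.36) = 0.32
  ~T = 1 − 0.08 = 0.92
  Q & ~T = max(0, a+b−1) on (0.95, 0.92) = 0.87
  (R & U) | (Q & ~T) = min(1, a+b) on (0.32, 0.87) = 1.00
  ~((R & U) | (Q & ~T)) = 1 − 1.00 = 0.00
  → value = 0.0000
|0.0825 − 0.0000| = 0.082

0.082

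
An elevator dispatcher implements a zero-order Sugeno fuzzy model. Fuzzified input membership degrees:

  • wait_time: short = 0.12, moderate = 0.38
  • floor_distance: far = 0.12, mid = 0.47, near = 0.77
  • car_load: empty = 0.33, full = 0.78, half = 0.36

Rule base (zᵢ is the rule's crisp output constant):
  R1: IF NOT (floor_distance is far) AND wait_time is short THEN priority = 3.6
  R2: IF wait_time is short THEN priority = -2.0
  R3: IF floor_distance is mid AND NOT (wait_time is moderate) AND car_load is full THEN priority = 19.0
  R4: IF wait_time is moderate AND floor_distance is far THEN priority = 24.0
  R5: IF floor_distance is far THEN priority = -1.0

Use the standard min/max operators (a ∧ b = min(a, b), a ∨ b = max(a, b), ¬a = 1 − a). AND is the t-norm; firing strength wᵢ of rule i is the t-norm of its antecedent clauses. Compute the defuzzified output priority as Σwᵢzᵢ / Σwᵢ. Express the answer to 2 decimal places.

12.51

R1 (z=3.6): ¬far=1−0.12=0.88, short=0.12; AND[min(a, b)] → w = 0.12
R2 (z=-2.0): short=0.12 → w = 0.12
R3 (z=19.0): mid=0.47, ¬moderate=1−0.38=0.62, full=0.78; AND[min(a, b)] → w = 0.47
R4 (z=24.0): moderate=0.38, far=0.12; AND[min(a, b)] → w = 0.12
R5 (z=-1.0): far=0.12 → w = 0.12
Weighted average = (0.12·3.6 + 0.12·-2.0 + 0.47·19.0 + 0.12·24.0 + 0.12·-1.0) / (0.12 + 0.12 + 0.47 + 0.12 + 0.12)
  = 11.8820 / 0.9500 = 12.51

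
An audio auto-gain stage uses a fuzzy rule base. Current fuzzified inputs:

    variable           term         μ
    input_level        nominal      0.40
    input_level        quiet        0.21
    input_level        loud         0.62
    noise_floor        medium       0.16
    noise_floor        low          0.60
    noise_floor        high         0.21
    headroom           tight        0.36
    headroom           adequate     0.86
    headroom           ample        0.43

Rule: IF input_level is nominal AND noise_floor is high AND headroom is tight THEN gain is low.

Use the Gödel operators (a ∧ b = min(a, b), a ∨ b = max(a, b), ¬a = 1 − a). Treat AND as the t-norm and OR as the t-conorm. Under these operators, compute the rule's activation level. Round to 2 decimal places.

firing strength: nominal=0.40, high=0.21, tight=0.36; AND[min(a, b)] → w = 0.21

0.21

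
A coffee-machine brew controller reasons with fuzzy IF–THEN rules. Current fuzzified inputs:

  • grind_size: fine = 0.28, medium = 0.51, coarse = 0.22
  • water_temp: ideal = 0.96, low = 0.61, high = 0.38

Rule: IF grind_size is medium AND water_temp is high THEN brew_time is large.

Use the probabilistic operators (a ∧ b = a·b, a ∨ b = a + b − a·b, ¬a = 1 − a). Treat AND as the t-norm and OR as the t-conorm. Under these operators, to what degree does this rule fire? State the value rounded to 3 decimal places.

0.194

firing strength: medium=0.51, high=0.38; AND[a·b] → w = 0.1938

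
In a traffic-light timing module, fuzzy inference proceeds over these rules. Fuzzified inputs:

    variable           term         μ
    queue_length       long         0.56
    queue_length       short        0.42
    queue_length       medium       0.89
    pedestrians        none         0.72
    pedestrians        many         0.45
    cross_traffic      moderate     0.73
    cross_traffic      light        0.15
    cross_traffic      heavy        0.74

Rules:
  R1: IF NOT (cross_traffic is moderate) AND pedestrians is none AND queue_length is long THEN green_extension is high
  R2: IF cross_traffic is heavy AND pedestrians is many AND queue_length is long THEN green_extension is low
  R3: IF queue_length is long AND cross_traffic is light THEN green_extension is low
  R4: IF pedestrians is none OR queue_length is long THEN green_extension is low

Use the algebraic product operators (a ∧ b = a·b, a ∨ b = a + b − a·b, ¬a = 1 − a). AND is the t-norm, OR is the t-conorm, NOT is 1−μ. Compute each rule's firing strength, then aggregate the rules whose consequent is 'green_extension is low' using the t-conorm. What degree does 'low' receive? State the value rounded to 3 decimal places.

R1: ¬moderate=1−0.73=0.27, none=0.72, long=0.56; AND[a·b] → w = 0.1089
R2: heavy=0.74, many=0.45, long=0.56; AND[a·b] → w = 0.1865
R3: long=0.56, light=0.15; AND[a·b] → w = 0.0840
R4: none=0.72, long=0.56; OR[a + b − a·b] → w = 0.8768
Rules with consequent 'low': {R2, R3, R4} → strengths 0.1865, 0.0840, 0.8768
Aggregate via t-conorm [a + b − a·b]: 0.9082

0.908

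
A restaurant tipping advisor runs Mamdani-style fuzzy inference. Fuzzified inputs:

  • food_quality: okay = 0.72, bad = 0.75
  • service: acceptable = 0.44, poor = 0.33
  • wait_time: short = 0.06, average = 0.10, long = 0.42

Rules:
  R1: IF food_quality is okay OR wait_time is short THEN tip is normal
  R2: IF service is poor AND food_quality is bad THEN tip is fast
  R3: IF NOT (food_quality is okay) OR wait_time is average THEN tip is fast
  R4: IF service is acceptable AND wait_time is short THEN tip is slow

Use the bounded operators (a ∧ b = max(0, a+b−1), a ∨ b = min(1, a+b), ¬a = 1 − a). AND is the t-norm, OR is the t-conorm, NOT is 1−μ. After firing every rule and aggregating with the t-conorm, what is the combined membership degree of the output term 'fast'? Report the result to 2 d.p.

0.46

R1: okay=0.72, short=0.06; OR[min(1, a+b)] → w = 0.78
R2: poor=0.33, bad=0.75; AND[max(0, a+b−1)] → w = 0.08
R3: ¬okay=1−0.72=0.28, average=0.10; OR[min(1, a+b)] → w = 0.38
R4: acceptable=0.44, short=0.06; AND[max(0, a+b−1)] → w = 0.00
Rules with consequent 'fast': {R2, R3} → strengths 0.08, 0.38
Aggregate via t-conorm [min(1, a+b)]: 0.46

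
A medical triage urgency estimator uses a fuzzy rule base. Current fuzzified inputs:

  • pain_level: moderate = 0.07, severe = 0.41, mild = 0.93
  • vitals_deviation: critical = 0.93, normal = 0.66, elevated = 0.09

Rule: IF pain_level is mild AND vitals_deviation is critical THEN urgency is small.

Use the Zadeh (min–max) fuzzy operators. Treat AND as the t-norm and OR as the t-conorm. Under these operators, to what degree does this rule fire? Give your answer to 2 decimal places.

0.93

firing strength: mild=0.93, critical=0.93; AND[min(a, b)] → w = 0.93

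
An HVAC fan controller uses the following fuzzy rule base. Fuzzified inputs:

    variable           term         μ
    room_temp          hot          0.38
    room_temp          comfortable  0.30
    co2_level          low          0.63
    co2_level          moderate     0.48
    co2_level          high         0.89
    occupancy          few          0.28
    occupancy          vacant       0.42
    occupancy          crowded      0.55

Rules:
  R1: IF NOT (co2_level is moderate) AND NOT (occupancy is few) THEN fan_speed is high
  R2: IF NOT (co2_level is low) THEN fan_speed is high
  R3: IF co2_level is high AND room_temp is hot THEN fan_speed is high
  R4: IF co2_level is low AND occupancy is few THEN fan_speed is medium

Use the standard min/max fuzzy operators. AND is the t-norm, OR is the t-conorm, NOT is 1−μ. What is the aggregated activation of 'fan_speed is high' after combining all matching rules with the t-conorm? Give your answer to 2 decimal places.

R1: ¬moderate=1−0.48=0.52, ¬few=1−0.28=0.72; AND[min(a, b)] → w = 0.52
R2: ¬low=1−0.63=0.37 → w = 0.37
R3: high=0.89, hot=0.38; AND[min(a, b)] → w = 0.38
R4: low=0.63, few=0.28; AND[min(a, b)] → w = 0.28
Rules with consequent 'high': {R1, R2, R3} → strengths 0.52, 0.37, 0.38
Aggregate via t-conorm [max(a, b)]: 0.52

0.52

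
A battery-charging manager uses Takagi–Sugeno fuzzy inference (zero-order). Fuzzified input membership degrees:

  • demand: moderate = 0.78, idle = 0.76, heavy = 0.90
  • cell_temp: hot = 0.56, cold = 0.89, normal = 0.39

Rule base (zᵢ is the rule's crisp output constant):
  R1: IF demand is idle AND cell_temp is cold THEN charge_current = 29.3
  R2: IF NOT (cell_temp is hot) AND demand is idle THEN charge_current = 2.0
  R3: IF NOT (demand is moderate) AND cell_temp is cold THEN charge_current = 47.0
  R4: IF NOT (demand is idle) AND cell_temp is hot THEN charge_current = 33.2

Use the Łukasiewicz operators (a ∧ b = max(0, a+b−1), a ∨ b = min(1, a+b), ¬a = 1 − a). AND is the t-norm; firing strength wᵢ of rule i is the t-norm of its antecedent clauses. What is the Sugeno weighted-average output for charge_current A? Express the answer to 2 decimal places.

R1 (z=29.3): idle=0.76, cold=0.89; AND[max(0, a+b−1)] → w = 0.65
R2 (z=2.0): ¬hot=1−0.56=0.44, idle=0.76; AND[max(0, a+b−1)] → w = 0.20
R3 (z=47.0): ¬moderate=1−0.78=0.22, cold=0.89; AND[max(0, a+b−1)] → w = 0.11
R4 (z=33.2): ¬idle=1−0.76=0.24, hot=0.56; AND[max(0, a+b−1)] → w = 0.00
Weighted average = (0.65·29.3 + 0.20·2.0 + 0.11·47.0 + 0.00·33.2) / (0.65 + 0.20 + 0.11 + 0.00)
  = 24.6150 / 0.9600 = 25.64

25.64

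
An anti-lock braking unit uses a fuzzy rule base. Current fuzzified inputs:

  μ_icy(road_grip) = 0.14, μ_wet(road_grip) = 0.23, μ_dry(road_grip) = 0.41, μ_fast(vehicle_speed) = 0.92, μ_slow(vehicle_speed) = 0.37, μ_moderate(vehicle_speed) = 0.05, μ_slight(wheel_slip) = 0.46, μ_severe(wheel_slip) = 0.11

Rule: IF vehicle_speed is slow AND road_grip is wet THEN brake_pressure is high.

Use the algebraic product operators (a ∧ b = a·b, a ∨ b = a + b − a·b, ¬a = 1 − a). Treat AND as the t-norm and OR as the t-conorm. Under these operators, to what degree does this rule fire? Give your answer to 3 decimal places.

0.085

firing strength: slow=0.37, wet=0.23; AND[a·b] → w = 0.0851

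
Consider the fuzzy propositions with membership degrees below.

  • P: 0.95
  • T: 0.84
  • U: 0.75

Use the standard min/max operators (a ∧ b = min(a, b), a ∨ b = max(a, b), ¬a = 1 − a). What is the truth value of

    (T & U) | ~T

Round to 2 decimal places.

T & U = min(a, b) on (0.84, 0.75) = 0.75
~T = 1 − 0.84 = 0.16
(T & U) | ~T = max(a, b) on (0.75, 0.16) = 0.75

0.75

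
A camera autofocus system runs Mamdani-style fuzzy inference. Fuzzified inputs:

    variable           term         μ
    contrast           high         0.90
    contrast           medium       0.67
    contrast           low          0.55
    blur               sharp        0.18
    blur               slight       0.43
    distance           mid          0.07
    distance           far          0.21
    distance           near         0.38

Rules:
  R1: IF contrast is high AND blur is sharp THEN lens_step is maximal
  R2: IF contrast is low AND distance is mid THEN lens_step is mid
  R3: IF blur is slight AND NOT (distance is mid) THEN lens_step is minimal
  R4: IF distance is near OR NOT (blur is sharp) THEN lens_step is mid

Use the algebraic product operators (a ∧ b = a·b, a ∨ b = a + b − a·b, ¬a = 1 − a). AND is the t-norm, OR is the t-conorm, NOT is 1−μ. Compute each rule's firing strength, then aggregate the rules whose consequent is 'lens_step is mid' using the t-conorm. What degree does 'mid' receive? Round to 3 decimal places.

0.893

R1: high=0.90, sharp=0.18; AND[a·b] → w = 0.1620
R2: low=0.55, mid=0.07; AND[a·b] → w = 0.0385
R3: slight=0.43, ¬mid=1−0.07=0.93; AND[a·b] → w = 0.3999
R4: near=0.38, ¬sharp=1−0.18=0.82; OR[a + b − a·b] → w = 0.8884
Rules with consequent 'mid': {R2, R4} → strengths 0.0385, 0.8884
Aggregate via t-conorm [a + b − a·b]: 0.8927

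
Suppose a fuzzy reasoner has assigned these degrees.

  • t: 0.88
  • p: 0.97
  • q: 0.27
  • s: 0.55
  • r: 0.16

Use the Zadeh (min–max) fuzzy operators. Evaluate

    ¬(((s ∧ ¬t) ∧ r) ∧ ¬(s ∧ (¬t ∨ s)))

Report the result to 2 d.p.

¬t = 1 − 0.88 = 0.12
s ∧ ¬t = min(a, b) on (0.55, 0.12) = 0.12
(s ∧ ¬t) ∧ r = min(a, b) on (0.12, 0.16) = 0.12
¬t = 1 − 0.88 = 0.12
¬t ∨ s = max(a, b) on (0.12, 0.55) = 0.55
s ∧ (¬t ∨ s) = min(a, b) on (0.55, 0.55) = 0.55
¬(s ∧ (¬t ∨ s)) = 1 − 0.55 = 0.45
((s ∧ ¬t) ∧ r) ∧ ¬(s ∧ (¬t ∨ s)) = min(a, b) on (0.12, 0.45) = 0.12
¬(((s ∧ ¬t) ∧ r) ∧ ¬(s ∧ (¬t ∨ s))) = 1 − 0.12 = 0.88

0.88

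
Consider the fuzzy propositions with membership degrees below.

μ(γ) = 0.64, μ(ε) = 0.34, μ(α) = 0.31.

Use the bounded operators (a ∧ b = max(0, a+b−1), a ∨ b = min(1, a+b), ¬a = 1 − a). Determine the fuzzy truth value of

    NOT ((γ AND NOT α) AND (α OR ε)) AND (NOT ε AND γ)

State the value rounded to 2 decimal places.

0.30

NOT α = 1 − 0.31 = 0.69
γ AND NOT α = max(0, a+b−1) on (0.64, 0.69) = 0.33
α OR ε = min(1, a+b) on (0.31, 0.34) = 0.65
(γ AND NOT α) AND (α OR ε) = max(0, a+b−1) on (0.33, 0.65) = 0.00
NOT ((γ AND NOT α) AND (α OR ε)) = 1 − 0.00 = 1.00
NOT ε = 1 − 0.34 = 0.66
NOT ε AND γ = max(0, a+b−1) on (0.66, 0.64) = 0.30
NOT ((γ AND NOT α) AND (α OR ε)) AND (NOT ε AND γ) = max(0, a+b−1) on (1.00, 0.30) = 0.30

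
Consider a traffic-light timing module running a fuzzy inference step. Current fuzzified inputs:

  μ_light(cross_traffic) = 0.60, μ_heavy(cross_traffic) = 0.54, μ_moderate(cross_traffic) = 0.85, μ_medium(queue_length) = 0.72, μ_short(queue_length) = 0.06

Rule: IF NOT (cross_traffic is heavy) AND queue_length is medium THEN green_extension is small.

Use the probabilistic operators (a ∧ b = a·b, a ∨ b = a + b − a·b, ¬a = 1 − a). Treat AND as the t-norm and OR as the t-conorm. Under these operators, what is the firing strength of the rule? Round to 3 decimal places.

0.331

firing strength: ¬heavy=1−0.54=0.46, medium=0.72; AND[a·b] → w = 0.3312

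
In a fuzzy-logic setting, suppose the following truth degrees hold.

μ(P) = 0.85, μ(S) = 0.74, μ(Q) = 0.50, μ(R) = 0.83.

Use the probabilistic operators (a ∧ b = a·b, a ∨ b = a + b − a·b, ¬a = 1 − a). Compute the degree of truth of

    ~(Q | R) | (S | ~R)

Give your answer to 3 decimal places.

Q | R = a + b − a·b on (0.5000, 0.8300) = 0.9150
~(Q | R) = 1 − 0.9150 = 0.0850
~R = 1 − 0.8300 = 0.1700
S | ~R = a + b − a·b on (0.7400, 0.1700) = 0.7842
~(Q | R) | (S | ~R) = a + b − a·b on (0.0850, 0.7842) = 0.8025

0.803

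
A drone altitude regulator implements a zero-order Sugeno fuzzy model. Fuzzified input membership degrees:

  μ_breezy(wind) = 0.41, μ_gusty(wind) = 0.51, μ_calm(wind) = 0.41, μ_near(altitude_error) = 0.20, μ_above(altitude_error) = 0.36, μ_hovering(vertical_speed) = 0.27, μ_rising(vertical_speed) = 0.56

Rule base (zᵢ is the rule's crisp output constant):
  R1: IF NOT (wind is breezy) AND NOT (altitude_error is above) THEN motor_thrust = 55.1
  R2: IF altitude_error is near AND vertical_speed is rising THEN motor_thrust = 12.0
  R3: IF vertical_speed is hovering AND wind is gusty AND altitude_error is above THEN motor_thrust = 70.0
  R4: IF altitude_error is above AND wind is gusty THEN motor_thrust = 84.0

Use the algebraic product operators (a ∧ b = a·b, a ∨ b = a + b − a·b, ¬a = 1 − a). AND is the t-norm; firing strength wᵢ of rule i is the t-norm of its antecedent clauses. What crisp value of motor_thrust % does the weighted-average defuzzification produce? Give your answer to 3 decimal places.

56.784

R1 (z=55.1): ¬breezy=1−0.41=0.59, ¬above=1−0.36=0.64; AND[a·b] → w = 0.3776
R2 (z=12.0): near=0.20, rising=0.56; AND[a·b] → w = 0.1120
R3 (z=70.0): hovering=0.27, gusty=0.51, above=0.36; AND[a·b] → w = 0.0496
R4 (z=84.0): above=0.36, gusty=0.51; AND[a·b] → w = 0.1836
Weighted average = (0.3776·55.1 + 0.1120·12.0 + 0.0496·70.0 + 0.1836·84.0) / (0.3776 + 0.1120 + 0.0496 + 0.1836)
  = 41.0422 / 0.7228 = 56.784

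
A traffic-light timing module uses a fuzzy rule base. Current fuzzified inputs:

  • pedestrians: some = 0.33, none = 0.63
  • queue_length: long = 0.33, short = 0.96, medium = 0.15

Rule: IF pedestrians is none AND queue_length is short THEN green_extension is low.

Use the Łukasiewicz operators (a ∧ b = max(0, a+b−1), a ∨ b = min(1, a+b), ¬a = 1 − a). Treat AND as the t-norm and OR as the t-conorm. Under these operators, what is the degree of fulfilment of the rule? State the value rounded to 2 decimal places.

0.59

firing strength: none=0.63, short=0.96; AND[max(0, a+b−1)] → w = 0.59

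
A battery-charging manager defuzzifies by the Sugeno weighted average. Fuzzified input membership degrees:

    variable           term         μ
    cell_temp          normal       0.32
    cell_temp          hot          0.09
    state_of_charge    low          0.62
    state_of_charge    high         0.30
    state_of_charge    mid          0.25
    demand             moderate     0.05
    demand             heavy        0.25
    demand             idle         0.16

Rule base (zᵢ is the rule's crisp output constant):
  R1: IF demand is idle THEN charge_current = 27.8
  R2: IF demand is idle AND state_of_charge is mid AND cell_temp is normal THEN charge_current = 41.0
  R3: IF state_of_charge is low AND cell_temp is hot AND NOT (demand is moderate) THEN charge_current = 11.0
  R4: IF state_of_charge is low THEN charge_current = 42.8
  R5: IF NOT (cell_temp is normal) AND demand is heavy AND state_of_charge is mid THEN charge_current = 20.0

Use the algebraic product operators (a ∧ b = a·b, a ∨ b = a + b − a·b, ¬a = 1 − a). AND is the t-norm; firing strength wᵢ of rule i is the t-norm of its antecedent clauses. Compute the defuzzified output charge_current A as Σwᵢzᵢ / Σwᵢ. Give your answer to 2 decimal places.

R1 (z=27.8): idle=0.16 → w = 0.1600
R2 (z=41.0): idle=0.16, mid=0.25, normal=0.32; AND[a·b] → w = 0.0128
R3 (z=11.0): low=0.62, hot=0.09, ¬moderate=1−0.05=0.95; AND[a·b] → w = 0.0530
R4 (z=42.8): low=0.62 → w = 0.6200
R5 (z=20.0): ¬normal=1−0.32=0.68, heavy=0.25, mid=0.25; AND[a·b] → w = 0.0425
Weighted average = (0.1600·27.8 + 0.0128·41.0 + 0.0530·11.0 + 0.6200·42.8 + 0.0425·20.0) / (0.1600 + 0.0128 + 0.0530 + 0.6200 + 0.0425)
  = 32.9419 / 0.8883 = 37.08

37.08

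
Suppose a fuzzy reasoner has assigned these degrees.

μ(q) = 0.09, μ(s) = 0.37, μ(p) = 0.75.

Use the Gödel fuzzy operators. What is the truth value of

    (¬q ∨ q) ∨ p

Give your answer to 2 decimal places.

¬q = 1 − 0.09 = 0.91
¬q ∨ q = max(a, b) on (0.91, 0.09) = 0.91
(¬q ∨ q) ∨ p = max(a, b) on (0.91, 0.75) = 0.91

0.91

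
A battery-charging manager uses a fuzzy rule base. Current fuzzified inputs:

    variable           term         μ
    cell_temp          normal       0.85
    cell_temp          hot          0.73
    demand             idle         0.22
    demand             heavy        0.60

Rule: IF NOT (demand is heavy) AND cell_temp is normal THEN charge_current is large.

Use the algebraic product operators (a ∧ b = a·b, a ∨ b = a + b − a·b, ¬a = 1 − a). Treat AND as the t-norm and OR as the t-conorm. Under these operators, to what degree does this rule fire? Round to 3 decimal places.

0.340

firing strength: ¬heavy=1−0.60=0.40, normal=0.85; AND[a·b] → w = 0.3400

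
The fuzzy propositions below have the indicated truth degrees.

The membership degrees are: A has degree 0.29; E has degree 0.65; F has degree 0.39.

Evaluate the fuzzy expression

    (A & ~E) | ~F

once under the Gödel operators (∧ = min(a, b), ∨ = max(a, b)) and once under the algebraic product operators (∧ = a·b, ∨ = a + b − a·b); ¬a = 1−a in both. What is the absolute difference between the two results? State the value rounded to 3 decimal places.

0.040

Under Gödel:
  ~E = 1 − 0.65 = 0.35
  A & ~E = min(a, b) on (0.29, 0.35) = 0.29
  ~F = 1 − 0.39 = 0.61
  (A & ~E) | ~F = max(a, b) on (0.29, 0.61) = 0.61
  → value = 0.6100
Under algebraic product:
  ~E = 1 − 0.6500 = 0.3500
  A & ~E = a·b on (0.2900, 0.3500) = 0.1015
  ~F = 1 − 0.3900 = 0.6100
  (A & ~E) | ~F = a + b − a·b on (0.1015, 0.6100) = 0.6496
  → value = 0.6496
|0.6100 − 0.6496| = 0.040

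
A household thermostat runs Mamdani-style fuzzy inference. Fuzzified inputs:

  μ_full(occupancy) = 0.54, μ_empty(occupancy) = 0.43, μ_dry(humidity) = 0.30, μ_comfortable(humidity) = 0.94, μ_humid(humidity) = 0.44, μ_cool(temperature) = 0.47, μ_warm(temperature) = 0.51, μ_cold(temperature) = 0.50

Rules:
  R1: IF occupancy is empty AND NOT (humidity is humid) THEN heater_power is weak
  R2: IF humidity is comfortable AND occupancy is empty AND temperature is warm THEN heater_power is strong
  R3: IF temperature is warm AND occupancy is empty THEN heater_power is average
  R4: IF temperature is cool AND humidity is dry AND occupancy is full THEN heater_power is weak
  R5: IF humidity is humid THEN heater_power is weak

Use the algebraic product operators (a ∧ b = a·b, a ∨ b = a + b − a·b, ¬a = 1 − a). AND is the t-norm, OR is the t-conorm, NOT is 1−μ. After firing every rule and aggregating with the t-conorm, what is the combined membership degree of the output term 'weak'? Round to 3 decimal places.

R1: empty=0.43, ¬humid=1−0.44=0.56; AND[a·b] → w = 0.2408
R2: comfortable=0.94, empty=0.43, warm=0.51; AND[a·b] → w = 0.2061
R3: warm=0.51, empty=0.43; AND[a·b] → w = 0.2193
R4: cool=0.47, dry=0.30, full=0.54; AND[a·b] → w = 0.0761
R5: humid=0.44 → w = 0.4400
Rules with consequent 'weak': {R1, R4, R5} → strengths 0.2408, 0.0761, 0.4400
Aggregate via t-conorm [a + b − a·b]: 0.6072

0.607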